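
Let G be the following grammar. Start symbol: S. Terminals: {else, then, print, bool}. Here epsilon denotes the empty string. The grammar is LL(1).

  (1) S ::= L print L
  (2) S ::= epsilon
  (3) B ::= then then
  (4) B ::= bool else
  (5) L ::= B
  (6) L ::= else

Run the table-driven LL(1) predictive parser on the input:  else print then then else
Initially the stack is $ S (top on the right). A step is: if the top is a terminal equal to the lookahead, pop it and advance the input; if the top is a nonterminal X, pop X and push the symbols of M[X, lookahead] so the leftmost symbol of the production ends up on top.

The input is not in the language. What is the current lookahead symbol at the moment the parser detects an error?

     Stack           Input                        Action
  1  $ S             else print then then else $  expand S ::= L print L
  2  $ L print L     else print then then else $  expand L ::= else
  3  $ L print else  else print then then else $  match else
  4  $ L print       print then then else $       match print
  5  $ L             then then else $             expand L ::= B
  6  $ B             then then else $             expand B ::= then then
  7  $ then then     then then else $             match then
  8  $ then          then else $                  match then
  9  $               else $                       error: stack empty but input remains

else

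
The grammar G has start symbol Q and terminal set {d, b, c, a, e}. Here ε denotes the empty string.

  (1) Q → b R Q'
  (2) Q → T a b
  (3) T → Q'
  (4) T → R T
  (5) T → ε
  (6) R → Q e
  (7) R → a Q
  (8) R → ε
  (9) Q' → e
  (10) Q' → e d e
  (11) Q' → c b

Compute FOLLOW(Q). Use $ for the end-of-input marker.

FIRST(Q') = {c, e}
FIRST(Q) = {a, b, c, e}  (via T a b)
FIRST(R) = {ε, a, b, c, e}  (via Q e)
FIRST(T) = {ε, a, b, c, e}  (via Q', R T)
FOLLOW(Q) includes $ since Q is the start symbol.
FOLLOW(T): in Q→T a b, T is followed by a b with FIRST {a}; in T→R T, the suffix after T is empty (adds nothing new). Thus FOLLOW(T) = {a}.
FOLLOW(R): in Q→b R Q', R is followed by Q' with FIRST {c, e}; in T→R T, R is followed by T with FIRST {ε, a, b, c, e}; in T→R T, the suffix after R is nullable, so FOLLOW(R) ⊇ FOLLOW(T) = {a}. Thus FOLLOW(R) = {a, b, c, e}.
FOLLOW(Q): in R→Q e, Q is followed by e with FIRST {e}; in R→a Q, the suffix after Q is empty, so FOLLOW(Q) ⊇ FOLLOW(R) = {a, b, c, e}. Thus FOLLOW(Q) = {$, a, b, c, e}.
FOLLOW(Q'): in Q→b R Q', the suffix after Q' is empty, so FOLLOW(Q') ⊇ FOLLOW(Q) = {$, a, b, c, e}; in T→Q', the suffix after Q' is empty, so FOLLOW(Q') ⊇ FOLLOW(T) = {a}. Thus FOLLOW(Q') = {$, a, b, c, e}.

{$, a, b, c, e}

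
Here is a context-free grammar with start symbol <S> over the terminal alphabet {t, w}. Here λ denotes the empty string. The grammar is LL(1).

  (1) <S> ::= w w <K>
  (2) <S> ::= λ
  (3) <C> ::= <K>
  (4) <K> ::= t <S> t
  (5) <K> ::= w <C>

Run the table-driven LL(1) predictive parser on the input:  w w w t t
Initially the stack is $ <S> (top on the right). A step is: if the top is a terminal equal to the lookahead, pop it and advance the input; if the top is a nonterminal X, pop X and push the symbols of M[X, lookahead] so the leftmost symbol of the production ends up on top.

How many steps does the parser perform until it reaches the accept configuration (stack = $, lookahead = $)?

10

step 1: stack=$ <S>  input=w w w t t $  — expand <S> ::= w w <K>
step 2: stack=$ <K> w w  input=w w w t t $  — match w
step 3: stack=$ <K> w  input=w w t t $  — match w
step 4: stack=$ <K>  input=w t t $  — expand <K> ::= w <C>
step 5: stack=$ <C> w  input=w t t $  — match w
step 6: stack=$ <C>  input=t t $  — expand <C> ::= <K>
step 7: stack=$ <K>  input=t t $  — expand <K> ::= t <S> t
step 8: stack=$ t <S> t  input=t t $  — match t
step 9: stack=$ t <S>  input=t $  — expand <S> ::= λ
step 10: stack=$ t  input=t $  — match t
Accept reached after 10 steps.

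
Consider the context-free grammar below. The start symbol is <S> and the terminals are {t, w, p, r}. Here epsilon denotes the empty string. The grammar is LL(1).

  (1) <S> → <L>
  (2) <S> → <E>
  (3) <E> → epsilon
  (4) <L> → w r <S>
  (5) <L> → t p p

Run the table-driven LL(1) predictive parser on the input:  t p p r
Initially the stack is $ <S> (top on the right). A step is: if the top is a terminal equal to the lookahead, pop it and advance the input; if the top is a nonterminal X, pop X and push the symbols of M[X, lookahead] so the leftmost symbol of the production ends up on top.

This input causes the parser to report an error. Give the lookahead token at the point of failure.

r

step 1: stack=$ <S>  input=t p p r $  — expand <S> → <L>
step 2: stack=$ <L>  input=t p p r $  — expand <L> → t p p
step 3: stack=$ p p t  input=t p p r $  — match t
step 4: stack=$ p p  input=p p r $  — match p
step 5: stack=$ p  input=p r $  — match p
step 6: stack=$  input=r $  — error: stack empty but input remains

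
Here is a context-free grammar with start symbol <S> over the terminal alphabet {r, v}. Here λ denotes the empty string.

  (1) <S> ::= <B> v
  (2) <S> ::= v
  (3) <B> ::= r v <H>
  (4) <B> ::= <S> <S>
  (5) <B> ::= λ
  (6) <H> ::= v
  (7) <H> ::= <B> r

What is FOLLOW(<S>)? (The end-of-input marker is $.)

FIRST(<S>): from <S>::=<B> v we get {r, v}; from <S>::=v we get {v}. So FIRST(<S>) = {r, v}.
FIRST(<B>): from <B>::=r v <H> we get {r}; from <B>::=<S> <S> we get {r, v}; from <B>::=λ we get {λ}. So FIRST(<B>) = {λ, r, v}.
FIRST(<H>): from <H>::=v we get {v}; from <H>::=<B> r we get {r, v}. So FIRST(<H>) = {r, v}.
FOLLOW(<S>) includes $ since <S> is the start symbol.
FOLLOW(<B>): in <S>::=<B> v, <B> is followed by v with FIRST {v}; in <H>::=<B> r, <B> is followed by r with FIRST {r}. Thus FOLLOW(<B>) = {r, v}.
FOLLOW(<S>): in <B>::=<S> <S> (occurrence 1), <S> is followed by <S> with FIRST {r, v}; in <B>::=<S> <S> (occurrence 2), the suffix after <S> is empty, so FOLLOW(<S>) ⊇ FOLLOW(<B>) = {r, v}. Thus FOLLOW(<S>) = {$, r, v}.
FOLLOW(<H>): in <B>::=r v <H>, the suffix after <H> is empty, so FOLLOW(<H>) ⊇ FOLLOW(<B>) = {r, v}. Thus FOLLOW(<H>) = {r, v}.

{$, r, v}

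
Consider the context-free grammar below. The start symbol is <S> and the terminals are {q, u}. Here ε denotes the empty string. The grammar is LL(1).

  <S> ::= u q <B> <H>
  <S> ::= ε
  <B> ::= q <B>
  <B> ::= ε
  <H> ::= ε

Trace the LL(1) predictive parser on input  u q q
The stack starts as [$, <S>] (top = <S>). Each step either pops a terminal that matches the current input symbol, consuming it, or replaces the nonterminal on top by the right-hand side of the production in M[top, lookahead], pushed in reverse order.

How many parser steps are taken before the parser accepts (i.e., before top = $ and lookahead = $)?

7

step 1: stack=$ <S>  input=u q q $  — expand <S> ::= u q <B> <H>
step 2: stack=$ <H> <B> q u  input=u q q $  — match u
step 3: stack=$ <H> <B> q  input=q q $  — match q
step 4: stack=$ <H> <B>  input=q $  — expand <B> ::= q <B>
step 5: stack=$ <H> <B> q  input=q $  — match q
step 6: stack=$ <H> <B>  input=$  — expand <B> ::= ε
step 7: stack=$ <H>  input=$  — expand <H> ::= ε
Accept reached after 7 steps.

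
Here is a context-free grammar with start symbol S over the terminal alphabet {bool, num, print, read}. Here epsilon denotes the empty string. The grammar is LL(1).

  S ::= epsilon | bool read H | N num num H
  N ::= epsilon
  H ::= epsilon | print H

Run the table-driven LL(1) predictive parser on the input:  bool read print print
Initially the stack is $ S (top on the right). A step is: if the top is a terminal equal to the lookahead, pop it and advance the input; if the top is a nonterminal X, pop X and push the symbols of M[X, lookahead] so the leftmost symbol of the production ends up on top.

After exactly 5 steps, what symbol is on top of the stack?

H

     Stack          Input                    Action
  1  $ S            bool read print print $  expand S ::= bool read H
  2  $ H read bool  bool read print print $  match bool
  3  $ H read       read print print $       match read
  4  $ H            print print $            expand H ::= print H
  5  $ H print      print print $            match print
Stack after step 5: $ H (top = H).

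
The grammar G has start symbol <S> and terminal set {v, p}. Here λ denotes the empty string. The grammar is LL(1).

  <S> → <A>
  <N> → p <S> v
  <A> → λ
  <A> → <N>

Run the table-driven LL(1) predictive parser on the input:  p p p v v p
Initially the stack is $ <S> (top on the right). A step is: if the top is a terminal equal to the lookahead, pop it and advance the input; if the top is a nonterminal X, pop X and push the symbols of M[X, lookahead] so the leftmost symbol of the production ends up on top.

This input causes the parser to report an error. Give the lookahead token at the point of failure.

p

      Stack          Input          Action
   1  $ <S>          p p p v v p $  expand <S> → <A>
   2  $ <A>          p p p v v p $  expand <A> → <N>
   3  $ <N>          p p p v v p $  expand <N> → p <S> v
   4  $ v <S> p      p p p v v p $  match p
   5  $ v <S>        p p v v p $    expand <S> → <A>
   6  $ v <A>        p p v v p $    expand <A> → <N>
   7  $ v <N>        p p v v p $    expand <N> → p <S> v
   8  $ v v <S> p    p p v v p $    match p
   9  $ v v <S>      p v v p $      expand <S> → <A>
  10  $ v v <A>      p v v p $      expand <A> → <N>
  11  $ v v <N>      p v v p $      expand <N> → p <S> v
  12  $ v v v <S> p  p v v p $      match p
  13  $ v v v <S>    v v p $        expand <S> → <A>
  14  $ v v v <A>    v v p $        expand <A> → λ
  15  $ v v v        v v p $        match v
  16  $ v v          v p $          match v
  17  $ v            p $            error: top is terminal v but lookahead is p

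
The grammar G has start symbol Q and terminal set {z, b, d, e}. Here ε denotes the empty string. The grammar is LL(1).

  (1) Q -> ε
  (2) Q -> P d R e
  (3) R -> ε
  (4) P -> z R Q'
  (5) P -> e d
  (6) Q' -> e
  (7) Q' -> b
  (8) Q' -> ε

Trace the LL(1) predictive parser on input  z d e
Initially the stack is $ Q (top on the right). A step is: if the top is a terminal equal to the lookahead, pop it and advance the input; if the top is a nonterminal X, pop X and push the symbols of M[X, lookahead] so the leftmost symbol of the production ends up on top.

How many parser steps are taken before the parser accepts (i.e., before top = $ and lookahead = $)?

8

     Stack           Input    Action
  1  $ Q             z d e $  expand Q -> P d R e
  2  $ e R d P       z d e $  expand P -> z R Q'
  3  $ e R d Q' R z  z d e $  match z
  4  $ e R d Q' R    d e $    expand R -> ε
  5  $ e R d Q'      d e $    expand Q' -> ε
  6  $ e R d         d e $    match d
  7  $ e R           e $      expand R -> ε
  8  $ e             e $      match e
Accept reached after 8 steps.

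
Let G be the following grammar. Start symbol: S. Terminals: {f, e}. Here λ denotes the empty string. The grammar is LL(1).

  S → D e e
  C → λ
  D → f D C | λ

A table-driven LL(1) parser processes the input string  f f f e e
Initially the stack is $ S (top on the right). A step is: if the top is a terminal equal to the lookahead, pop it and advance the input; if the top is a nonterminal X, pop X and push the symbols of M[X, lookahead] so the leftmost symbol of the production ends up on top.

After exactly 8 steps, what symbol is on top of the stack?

     Stack            Input        Action
  1  $ S              f f f e e $  expand S → D e e
  2  $ e e D          f f f e e $  expand D → f D C
  3  $ e e C D f      f f f e e $  match f
  4  $ e e C D        f f e e $    expand D → f D C
  5  $ e e C C D f    f f e e $    match f
  6  $ e e C C D      f e e $      expand D → f D C
  7  $ e e C C C D f  f e e $      match f
  8  $ e e C C C D    e e $        expand D → λ
Stack after step 8: $ e e C C C (top = C).

C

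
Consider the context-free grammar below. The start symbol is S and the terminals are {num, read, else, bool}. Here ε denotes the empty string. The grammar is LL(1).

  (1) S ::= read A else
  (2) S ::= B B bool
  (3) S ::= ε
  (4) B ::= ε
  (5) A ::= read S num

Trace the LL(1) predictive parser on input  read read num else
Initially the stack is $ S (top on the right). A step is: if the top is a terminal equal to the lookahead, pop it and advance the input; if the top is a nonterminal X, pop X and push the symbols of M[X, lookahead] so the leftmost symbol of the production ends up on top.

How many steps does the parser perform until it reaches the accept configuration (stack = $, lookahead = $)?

     Stack              Input                 Action
  1  $ S                read read num else $  expand S ::= read A else
  2  $ else A read      read read num else $  match read
  3  $ else A           read num else $       expand A ::= read S num
  4  $ else num S read  read num else $       match read
  5  $ else num S       num else $            expand S ::= ε
  6  $ else num         num else $            match num
  7  $ else             else $                match else
Accept reached after 7 steps.

7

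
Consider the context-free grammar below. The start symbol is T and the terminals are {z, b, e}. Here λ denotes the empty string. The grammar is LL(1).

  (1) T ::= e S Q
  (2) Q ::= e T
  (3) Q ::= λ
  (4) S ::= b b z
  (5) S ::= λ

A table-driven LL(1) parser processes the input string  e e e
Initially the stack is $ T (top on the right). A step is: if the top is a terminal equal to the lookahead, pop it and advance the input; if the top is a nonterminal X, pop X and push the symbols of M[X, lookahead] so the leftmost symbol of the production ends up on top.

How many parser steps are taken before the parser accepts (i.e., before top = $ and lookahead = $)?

     Stack    Input    Action
  1  $ T      e e e $  expand T ::= e S Q
  2  $ Q S e  e e e $  match e
  3  $ Q S    e e $    expand S ::= λ
  4  $ Q      e e $    expand Q ::= e T
  5  $ T e    e e $    match e
  6  $ T      e $      expand T ::= e S Q
  7  $ Q S e  e $      match e
  8  $ Q S    $        expand S ::= λ
  9  $ Q      $        expand Q ::= λ
Accept reached after 9 steps.

9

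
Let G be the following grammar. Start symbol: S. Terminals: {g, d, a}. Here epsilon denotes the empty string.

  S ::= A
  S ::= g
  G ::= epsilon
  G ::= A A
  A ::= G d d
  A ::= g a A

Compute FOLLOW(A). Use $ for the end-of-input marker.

{$, d, g}

FIRST(S) = {d, g}  (via A)
FIRST(G) = {epsilon, d, g}  (via A A)
FIRST(A) = {d, g}  (via G d d)
FOLLOW(S) includes $ since S is the start symbol.
FOLLOW(S): S appears on no right-hand side. Thus FOLLOW(S) = {$}.
FOLLOW(G): in A::=G d d, G is followed by d d with FIRST {d}. Thus FOLLOW(G) = {d}.
FOLLOW(A): in S::=A, the suffix after A is empty, so FOLLOW(A) ⊇ FOLLOW(S) = {$}; in G::=A A (occurrence 1), A is followed by A with FIRST {d, g}; in G::=A A (occurrence 2), the suffix after A is empty, so FOLLOW(A) ⊇ FOLLOW(G) = {d}; in A::=g a A, the suffix after A is empty (adds nothing new). Thus FOLLOW(A) = {$, d, g}.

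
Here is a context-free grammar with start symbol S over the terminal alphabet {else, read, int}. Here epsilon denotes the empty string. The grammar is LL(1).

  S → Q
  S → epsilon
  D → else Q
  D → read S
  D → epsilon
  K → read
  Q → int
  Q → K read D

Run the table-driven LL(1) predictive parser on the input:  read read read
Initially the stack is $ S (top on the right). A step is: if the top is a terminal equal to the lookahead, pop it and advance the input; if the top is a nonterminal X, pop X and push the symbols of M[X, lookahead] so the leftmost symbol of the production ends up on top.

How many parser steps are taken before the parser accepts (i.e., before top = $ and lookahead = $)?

8

step 1: stack=$ S  input=read read read $  — expand S → Q
step 2: stack=$ Q  input=read read read $  — expand Q → K read D
step 3: stack=$ D read K  input=read read read $  — expand K → read
step 4: stack=$ D read read  input=read read read $  — match read
step 5: stack=$ D read  input=read read $  — match read
step 6: stack=$ D  input=read $  — expand D → read S
step 7: stack=$ S read  input=read $  — match read
step 8: stack=$ S  input=$  — expand S → epsilon
Accept reached after 8 steps.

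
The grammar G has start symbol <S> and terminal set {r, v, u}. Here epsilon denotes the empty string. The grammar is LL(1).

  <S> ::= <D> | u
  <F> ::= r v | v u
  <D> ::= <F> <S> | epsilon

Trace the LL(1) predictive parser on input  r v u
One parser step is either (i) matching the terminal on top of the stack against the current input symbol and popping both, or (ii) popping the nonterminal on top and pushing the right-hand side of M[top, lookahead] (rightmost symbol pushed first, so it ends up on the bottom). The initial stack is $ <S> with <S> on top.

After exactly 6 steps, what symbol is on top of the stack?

     Stack      Input    Action
  1  $ <S>      r v u $  expand <S> ::= <D>
  2  $ <D>      r v u $  expand <D> ::= <F> <S>
  3  $ <S> <F>  r v u $  expand <F> ::= r v
  4  $ <S> v r  r v u $  match r
  5  $ <S> v    v u $    match v
  6  $ <S>      u $      expand <S> ::= u
Stack after step 6: $ u (top = u).

u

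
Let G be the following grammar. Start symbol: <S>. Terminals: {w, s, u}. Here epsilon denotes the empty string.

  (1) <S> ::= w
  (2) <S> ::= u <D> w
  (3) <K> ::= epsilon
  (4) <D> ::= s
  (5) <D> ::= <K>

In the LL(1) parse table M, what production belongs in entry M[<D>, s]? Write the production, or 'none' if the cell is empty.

<D> ::= s

FIRST(<S>) = {u, w}
FIRST(<K>) = {epsilon}
FIRST(<D>) = {epsilon, s}  (via <K>)
FOLLOW(<S>) includes $ since <S> is the start symbol.
FOLLOW(<D>): in <S>::=u <D> w, <D> is followed by w with FIRST {w}. Thus FOLLOW(<D>) = {w}.
For <D> ::= s: FIRST(s) = {s}, so it goes in M[<D>, t] for t ∈ {s}.
For <D> ::= <K>: FIRST(<K>) = {epsilon}, so it goes in M[<D>, t] for t ∈ {}; since epsilon ∈ FIRST, also for every t ∈ FOLLOW(<D>) = {w}.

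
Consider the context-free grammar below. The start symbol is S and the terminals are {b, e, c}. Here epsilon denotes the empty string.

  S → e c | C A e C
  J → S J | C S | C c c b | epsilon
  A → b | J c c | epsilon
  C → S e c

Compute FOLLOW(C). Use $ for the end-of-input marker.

{$, b, c, e}

FIRST(S) = {e}  (via C A e C)
FIRST(C) = {e}  (via S e c)
FIRST(J) = {epsilon, e}  (via S J, C S, C c c b)
FIRST(A) = {epsilon, b, c, e}  (via J c c)
FOLLOW(S) includes $ since S is the start symbol.
FOLLOW(J): in J→S J, the suffix after J is empty (adds nothing new); in A→J c c, J is followed by c c with FIRST {c}. Thus FOLLOW(J) = {c}.
FOLLOW(S): in J→S J, S is followed by J with FIRST {epsilon, e}; in J→S J, the suffix after S is nullable, so FOLLOW(S) ⊇ FOLLOW(J) = {c}; in J→C S, the suffix after S is empty, so FOLLOW(S) ⊇ FOLLOW(J) = {c}; in C→S e c, S is followed by e c with FIRST {e}. Thus FOLLOW(S) = {$, c, e}.
FOLLOW(A): in S→C A e C, A is followed by e C with FIRST {e}. Thus FOLLOW(A) = {e}.
FOLLOW(C): in S→C A e C (occurrence 1), C is followed by A e C with FIRST {b, c, e}; in S→C A e C (occurrence 2), the suffix after C is empty, so FOLLOW(C) ⊇ FOLLOW(S) = {$, c, e}; in J→C S, C is followed by S with FIRST {e}; in J→C c c b, C is followed by c c b with FIRST {c}. Thus FOLLOW(C) = {$, b, c, e}.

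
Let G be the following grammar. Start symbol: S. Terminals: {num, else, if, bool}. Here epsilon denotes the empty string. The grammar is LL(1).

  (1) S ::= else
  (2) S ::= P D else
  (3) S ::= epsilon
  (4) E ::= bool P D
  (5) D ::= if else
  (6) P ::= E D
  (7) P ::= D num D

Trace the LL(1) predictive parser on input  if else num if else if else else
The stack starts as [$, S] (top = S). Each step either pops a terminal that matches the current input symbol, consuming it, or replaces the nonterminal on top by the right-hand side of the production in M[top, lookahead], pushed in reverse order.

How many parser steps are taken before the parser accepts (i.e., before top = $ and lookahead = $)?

step 1: stack=$ S  input=if else num if else if else else $  — expand S ::= P D else
step 2: stack=$ else D P  input=if else num if else if else else $  — expand P ::= D num D
step 3: stack=$ else D D num D  input=if else num if else if else else $  — expand D ::= if else
step 4: stack=$ else D D num else if  input=if else num if else if else else $  — match if
step 5: stack=$ else D D num else  input=else num if else if else else $  — match else
step 6: stack=$ else D D num  input=num if else if else else $  — match num
step 7: stack=$ else D D  input=if else if else else $  — expand D ::= if else
step 8: stack=$ else D else if  input=if else if else else $  — match if
step 9: stack=$ else D else  input=else if else else $  — match else
step 10: stack=$ else D  input=if else else $  — expand D ::= if else
step 11: stack=$ else else if  input=if else else $  — match if
step 12: stack=$ else else  input=else else $  — match else
step 13: stack=$ else  input=else $  — match else
Accept reached after 13 steps.

13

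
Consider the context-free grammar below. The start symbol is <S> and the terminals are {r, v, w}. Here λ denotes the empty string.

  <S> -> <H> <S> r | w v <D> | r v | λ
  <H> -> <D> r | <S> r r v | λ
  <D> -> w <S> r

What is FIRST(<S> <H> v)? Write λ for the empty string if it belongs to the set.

FIRST(<D>): from <D>->w <S> r we get {w}. So FIRST(<D>) = {w}.
FIRST(<S>): from <S>-><H> <S> r we get {r, w}; from <S>->w v <D> we get {w}; from <S>->r v we get {r}; from <S>->λ we get {λ}. So FIRST(<S>) = {λ, r, w}.
FIRST(<H>): from <H>-><D> r we get {w}; from <H>-><S> r r v we get {r, w}; from <H>->λ we get {λ}. So FIRST(<H>) = {λ, r, w}.
FIRST(<S> <H> v): take FIRST of each symbol in turn, carrying on past any symbol whose FIRST contains λ; result {r, v, w}.

{r, v, w}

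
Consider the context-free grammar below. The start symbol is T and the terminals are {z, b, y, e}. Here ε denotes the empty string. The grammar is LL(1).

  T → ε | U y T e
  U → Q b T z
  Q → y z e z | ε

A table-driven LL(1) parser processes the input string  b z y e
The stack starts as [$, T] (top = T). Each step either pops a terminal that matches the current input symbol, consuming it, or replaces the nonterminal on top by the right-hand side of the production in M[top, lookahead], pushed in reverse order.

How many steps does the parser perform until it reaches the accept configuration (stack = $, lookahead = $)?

step 1: stack=$ T  input=b z y e $  — expand T → U y T e
step 2: stack=$ e T y U  input=b z y e $  — expand U → Q b T z
step 3: stack=$ e T y z T b Q  input=b z y e $  — expand Q → ε
step 4: stack=$ e T y z T b  input=b z y e $  — match b
step 5: stack=$ e T y z T  input=z y e $  — expand T → ε
step 6: stack=$ e T y z  input=z y e $  — match z
step 7: stack=$ e T y  input=y e $  — match y
step 8: stack=$ e T  input=e $  — expand T → ε
step 9: stack=$ e  input=e $  — match e
Accept reached after 9 steps.

9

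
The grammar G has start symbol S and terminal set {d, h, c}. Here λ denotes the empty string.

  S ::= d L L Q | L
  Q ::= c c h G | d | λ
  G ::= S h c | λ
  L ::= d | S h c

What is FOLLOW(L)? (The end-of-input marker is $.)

{$, c, d, h}

FIRST(Q): from Q::=c c h G we get {c}; from Q::=d we get {d}; from Q::=λ we get {λ}. So FIRST(Q) = {λ, c, d}.
FIRST(S): from S::=d L L Q we get {d}; from S::=L we get {d}. So FIRST(S) = {d}.
FIRST(G): from G::=S h c we get {d}; from G::=λ we get {λ}. So FIRST(G) = {λ, d}.
FIRST(L): from L::=d we get {d}; from L::=S h c we get {d}. So FIRST(L) = {d}.
FOLLOW(S) includes $ since S is the start symbol.
FOLLOW(S): in G::=S h c, S is followed by h c with FIRST {h}; in L::=S h c, S is followed by h c with FIRST {h}. Thus FOLLOW(S) = {$, h}.
FOLLOW(Q): in S::=d L L Q, the suffix after Q is empty, so FOLLOW(Q) ⊇ FOLLOW(S) = {$, h}. Thus FOLLOW(Q) = {$, h}.
FOLLOW(G): in Q::=c c h G, the suffix after G is empty, so FOLLOW(G) ⊇ FOLLOW(Q) = {$, h}. Thus FOLLOW(G) = {$, h}.
FOLLOW(L): in S::=d L L Q (occurrence 1), L is followed by L Q with FIRST {d}; in S::=d L L Q (occurrence 2), L is followed by Q with FIRST {λ, c, d}; in S::=d L L Q (occurrence 2), the suffix after L is nullable, so FOLLOW(L) ⊇ FOLLOW(S) = {$, h}; in S::=L, the suffix after L is empty, so FOLLOW(L) ⊇ FOLLOW(S) = {$, h}. Thus FOLLOW(L) = {$, c, d, h}.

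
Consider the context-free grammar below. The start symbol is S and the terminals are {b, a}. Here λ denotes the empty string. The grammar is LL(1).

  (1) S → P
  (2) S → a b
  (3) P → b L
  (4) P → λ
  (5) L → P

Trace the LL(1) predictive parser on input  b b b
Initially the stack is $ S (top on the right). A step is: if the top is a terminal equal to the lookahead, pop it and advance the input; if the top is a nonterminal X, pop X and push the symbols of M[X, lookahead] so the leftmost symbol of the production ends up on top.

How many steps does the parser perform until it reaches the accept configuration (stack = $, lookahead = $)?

11

step 1: stack=$ S  input=b b b $  — expand S → P
step 2: stack=$ P  input=b b b $  — expand P → b L
step 3: stack=$ L b  input=b b b $  — match b
step 4: stack=$ L  input=b b $  — expand L → P
step 5: stack=$ P  input=b b $  — expand P → b L
step 6: stack=$ L b  input=b b $  — match b
step 7: stack=$ L  input=b $  — expand L → P
step 8: stack=$ P  input=b $  — expand P → b L
step 9: stack=$ L b  input=b $  — match b
step 10: stack=$ L  input=$  — expand L → P
step 11: stack=$ P  input=$  — expand P → λ
Accept reached after 11 steps.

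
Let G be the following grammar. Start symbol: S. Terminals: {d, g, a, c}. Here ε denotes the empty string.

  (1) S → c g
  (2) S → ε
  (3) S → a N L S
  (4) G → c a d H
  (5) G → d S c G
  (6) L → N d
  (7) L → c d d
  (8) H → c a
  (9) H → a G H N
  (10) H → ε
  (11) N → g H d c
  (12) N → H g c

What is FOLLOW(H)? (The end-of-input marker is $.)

FIRST(S) = {ε, a, c}
FIRST(G) = {c, d}
FIRST(H) = {ε, a, c}
FIRST(N) = {a, c, g}  (via H g c)
FIRST(L) = {a, c, g}  (via N d)
FOLLOW(S) includes $ since S is the start symbol.
FOLLOW(S): in S→a N L S, the suffix after S is empty (adds nothing new); in G→d S c G, S is followed by c G with FIRST {c}. Thus FOLLOW(S) = {$, c}.
FOLLOW(G): in G→d S c G, the suffix after G is empty (adds nothing new); in H→a G H N, G is followed by H N with FIRST {a, c, g}. Thus FOLLOW(G) = {a, c, g}.
FOLLOW(L): in S→a N L S, L is followed by S with FIRST {ε, a, c}; in S→a N L S, the suffix after L is nullable, so FOLLOW(L) ⊇ FOLLOW(S) = {$, c}. Thus FOLLOW(L) = {$, a, c}.
FOLLOW(H): in G→c a d H, the suffix after H is empty, so FOLLOW(H) ⊇ FOLLOW(G) = {a, c, g}; in H→a G H N, H is followed by N with FIRST {a, c, g}; in N→g H d c, H is followed by d c with FIRST {d}; in N→H g c, H is followed by g c with FIRST {g}. Thus FOLLOW(H) = {a, c, d, g}.
FOLLOW(N): in S→a N L S, N is followed by L S with FIRST {a, c, g}; in L→N d, N is followed by d with FIRST {d}; in H→a G H N, the suffix after N is empty, so FOLLOW(N) ⊇ FOLLOW(H) = {a, c, d, g}. Thus FOLLOW(N) = {a, c, d, g}.

{a, c, d, g}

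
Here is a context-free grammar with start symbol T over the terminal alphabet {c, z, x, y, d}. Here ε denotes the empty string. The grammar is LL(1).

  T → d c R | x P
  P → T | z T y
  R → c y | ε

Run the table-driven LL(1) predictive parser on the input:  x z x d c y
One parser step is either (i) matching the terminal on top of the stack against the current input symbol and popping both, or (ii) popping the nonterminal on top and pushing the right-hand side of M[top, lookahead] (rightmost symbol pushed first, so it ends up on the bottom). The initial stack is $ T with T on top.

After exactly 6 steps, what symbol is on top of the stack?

step 1: stack=$ T  input=x z x d c y $  — expand T → x P
step 2: stack=$ P x  input=x z x d c y $  — match x
step 3: stack=$ P  input=z x d c y $  — expand P → z T y
step 4: stack=$ y T z  input=z x d c y $  — match z
step 5: stack=$ y T  input=x d c y $  — expand T → x P
step 6: stack=$ y P x  input=x d c y $  — match x
Stack after step 6: $ y P (top = P).

P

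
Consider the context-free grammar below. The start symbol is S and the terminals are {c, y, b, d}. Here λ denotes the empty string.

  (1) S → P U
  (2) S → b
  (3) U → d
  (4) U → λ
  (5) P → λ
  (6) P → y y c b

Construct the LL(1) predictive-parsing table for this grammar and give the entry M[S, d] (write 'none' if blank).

S → P U

FIRST(U): from U→d we get {d}; from U→λ we get {λ}. So FIRST(U) = {λ, d}.
FIRST(P): from P→λ we get {λ}; from P→y y c b we get {y}. So FIRST(P) = {λ, y}.
FIRST(S): from S→P U we get {λ, d, y}; from S→b we get {b}. So FIRST(S) = {λ, b, d, y}.
FOLLOW(S) includes $ since S is the start symbol.
FOLLOW(S): S appears on no right-hand side. Thus FOLLOW(S) = {$}.
For S → P U: FIRST(P U) = {λ, d, y}, so it goes in M[S, t] for t ∈ {d, y}; since λ ∈ FIRST, also for every t ∈ FOLLOW(S) = {$}.
For S → b: FIRST(b) = {b}, so it goes in M[S, t] for t ∈ {b}.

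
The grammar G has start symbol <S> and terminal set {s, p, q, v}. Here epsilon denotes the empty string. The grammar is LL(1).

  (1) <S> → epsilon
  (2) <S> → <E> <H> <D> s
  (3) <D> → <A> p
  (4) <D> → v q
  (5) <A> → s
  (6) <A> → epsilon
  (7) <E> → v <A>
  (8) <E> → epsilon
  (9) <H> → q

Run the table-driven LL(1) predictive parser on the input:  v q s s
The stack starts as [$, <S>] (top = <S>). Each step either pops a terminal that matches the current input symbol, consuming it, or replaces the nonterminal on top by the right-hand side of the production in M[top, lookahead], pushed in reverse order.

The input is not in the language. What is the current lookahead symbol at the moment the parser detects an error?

s

step 1: stack=$ <S>  input=v q s s $  — expand <S> → <E> <H> <D> s
step 2: stack=$ s <D> <H> <E>  input=v q s s $  — expand <E> → v <A>
step 3: stack=$ s <D> <H> <A> v  input=v q s s $  — match v
step 4: stack=$ s <D> <H> <A>  input=q s s $  — expand <A> → epsilon
step 5: stack=$ s <D> <H>  input=q s s $  — expand <H> → q
step 6: stack=$ s <D> q  input=q s s $  — match q
step 7: stack=$ s <D>  input=s s $  — expand <D> → <A> p
step 8: stack=$ s p <A>  input=s s $  — expand <A> → s
step 9: stack=$ s p s  input=s s $  — match s
step 10: stack=$ s p  input=s $  — error: top is terminal p but lookahead is s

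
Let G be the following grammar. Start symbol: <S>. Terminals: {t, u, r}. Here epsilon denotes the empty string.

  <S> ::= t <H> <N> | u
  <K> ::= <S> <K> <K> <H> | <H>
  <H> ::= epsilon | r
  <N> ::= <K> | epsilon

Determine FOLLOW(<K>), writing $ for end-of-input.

{$, r, t, u}

FIRST(<S>): from <S>::=t <H> <N> we get {t}; from <S>::=u we get {u}. So FIRST(<S>) = {t, u}.
FIRST(<H>): from <H>::=epsilon we get {epsilon}; from <H>::=r we get {r}. So FIRST(<H>) = {epsilon, r}.
FIRST(<K>): from <K>::=<S> <K> <K> <H> we get {t, u}; from <K>::=<H> we get {epsilon, r}. So FIRST(<K>) = {epsilon, r, t, u}.
FIRST(<N>): from <N>::=<K> we get {epsilon, r, t, u}; from <N>::=epsilon we get {epsilon}. So FIRST(<N>) = {epsilon, r, t, u}.
FOLLOW(<S>) includes $ since <S> is the start symbol.
FOLLOW(<S>): in <K>::=<S> <K> <K> <H>, <S> is followed by <K> <K> <H> with FIRST {epsilon, r, t, u}; in <K>::=<S> <K> <K> <H>, the suffix after <S> is nullable, so FOLLOW(<S>) ⊇ FOLLOW(<K>) = {$, r, t, u}. Thus FOLLOW(<S>) = {$, r, t, u}.
FOLLOW(<N>): in <S>::=t <H> <N>, the suffix after <N> is empty, so FOLLOW(<N>) ⊇ FOLLOW(<S>) = {$, r, t, u}. Thus FOLLOW(<N>) = {$, r, t, u}.
FOLLOW(<K>): in <K>::=<S> <K> <K> <H> (occurrence 1), <K> is followed by <K> <H> with FIRST {epsilon, r, t, u}; in <K>::=<S> <K> <K> <H> (occurrence 1), the suffix after <K> is nullable (adds nothing new); in <K>::=<S> <K> <K> <H> (occurrence 2), <K> is followed by <H> with FIRST {epsilon, r}; in <K>::=<S> <K> <K> <H> (occurrence 2), the suffix after <K> is nullable (adds nothing new); in <N>::=<K>, the suffix after <K> is empty, so FOLLOW(<K>) ⊇ FOLLOW(<N>) = {$, r, t, u}. Thus FOLLOW(<K>) = {$, r, t, u}.
FOLLOW(<H>): in <S>::=t <H> <N>, <H> is followed by <N> with FIRST {epsilon, r, t, u}; in <S>::=t <H> <N>, the suffix after <H> is nullable, so FOLLOW(<H>) ⊇ FOLLOW(<S>) = {$, r, t, u}; in <K>::=<S> <K> <K> <H>, the suffix after <H> is empty, so FOLLOW(<H>) ⊇ FOLLOW(<K>) = {$, r, t, u}; in <K>::=<H>, the suffix after <H> is empty, so FOLLOW(<H>) ⊇ FOLLOW(<K>) = {$, r, t, u}. Thus FOLLOW(<H>) = {$, r, t, u}.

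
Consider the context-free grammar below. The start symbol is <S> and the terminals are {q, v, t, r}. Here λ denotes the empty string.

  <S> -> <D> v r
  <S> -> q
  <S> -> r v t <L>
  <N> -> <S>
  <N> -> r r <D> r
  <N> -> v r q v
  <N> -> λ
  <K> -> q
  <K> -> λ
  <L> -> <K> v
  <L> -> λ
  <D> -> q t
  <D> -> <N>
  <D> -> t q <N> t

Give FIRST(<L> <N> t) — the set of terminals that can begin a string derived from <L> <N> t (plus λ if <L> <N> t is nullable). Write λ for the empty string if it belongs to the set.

FIRST(<K>): from <K>->q we get {q}; from <K>->λ we get {λ}. So FIRST(<K>) = {λ, q}.
FIRST(<L>): from <L>-><K> v we get {q, v}; from <L>->λ we get {λ}. So FIRST(<L>) = {λ, q, v}.
FIRST(<S>): from <S>-><D> v r we get {q, r, t, v}; from <S>->q we get {q}; from <S>->r v t <L> we get {r}. So FIRST(<S>) = {q, r, t, v}.
FIRST(<N>): from <N>-><S> we get {q, r, t, v}; from <N>->r r <D> r we get {r}; from <N>->v r q v we get {v}; from <N>->λ we get {λ}. So FIRST(<N>) = {λ, q, r, t, v}.
FIRST(<D>): from <D>->q t we get {q}; from <D>-><N> we get {λ, q, r, t, v}; from <D>->t q <N> t we get {t}. So FIRST(<D>) = {λ, q, r, t, v}.
FIRST(<L> <N> t): take FIRST of each symbol in turn, carrying on past any symbol whose FIRST contains λ; result {q, r, t, v}.

{q, r, t, v}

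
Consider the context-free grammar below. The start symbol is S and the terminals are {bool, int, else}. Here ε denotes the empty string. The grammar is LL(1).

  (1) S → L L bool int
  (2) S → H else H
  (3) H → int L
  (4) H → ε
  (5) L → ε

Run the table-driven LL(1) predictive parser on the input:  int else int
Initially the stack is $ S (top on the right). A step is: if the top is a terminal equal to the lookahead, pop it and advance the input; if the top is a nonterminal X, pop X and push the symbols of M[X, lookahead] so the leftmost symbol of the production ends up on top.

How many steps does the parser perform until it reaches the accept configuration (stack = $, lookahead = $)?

step 1: stack=$ S  input=int else int $  — expand S → H else H
step 2: stack=$ H else H  input=int else int $  — expand H → int L
step 3: stack=$ H else L int  input=int else int $  — match int
step 4: stack=$ H else L  input=else int $  — expand L → ε
step 5: stack=$ H else  input=else int $  — match else
step 6: stack=$ H  input=int $  — expand H → int L
step 7: stack=$ L int  input=int $  — match int
step 8: stack=$ L  input=$  — expand L → ε
Accept reached after 8 steps.

8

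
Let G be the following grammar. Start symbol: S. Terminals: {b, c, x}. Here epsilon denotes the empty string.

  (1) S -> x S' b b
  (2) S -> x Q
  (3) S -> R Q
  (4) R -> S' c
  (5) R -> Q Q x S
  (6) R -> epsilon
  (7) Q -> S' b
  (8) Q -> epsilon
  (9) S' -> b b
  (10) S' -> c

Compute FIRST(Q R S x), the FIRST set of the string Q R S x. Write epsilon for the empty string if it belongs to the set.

FIRST(S'): from S'->b b we get {b}; from S'->c we get {c}. So FIRST(S') = {b, c}.
FIRST(Q): from Q->S' b we get {b, c}; from Q->epsilon we get {epsilon}. So FIRST(Q) = {epsilon, b, c}.
FIRST(R): from R->S' c we get {b, c}; from R->Q Q x S we get {b, c, x}; from R->epsilon we get {epsilon}. So FIRST(R) = {epsilon, b, c, x}.
FIRST(S): from S->x S' b b we get {x}; from S->x Q we get {x}; from S->R Q we get {epsilon, b, c, x}. So FIRST(S) = {epsilon, b, c, x}.
FIRST(Q R S x): take FIRST of each symbol in turn, carrying on past any symbol whose FIRST contains epsilon; result {b, c, x}.

{b, c, x}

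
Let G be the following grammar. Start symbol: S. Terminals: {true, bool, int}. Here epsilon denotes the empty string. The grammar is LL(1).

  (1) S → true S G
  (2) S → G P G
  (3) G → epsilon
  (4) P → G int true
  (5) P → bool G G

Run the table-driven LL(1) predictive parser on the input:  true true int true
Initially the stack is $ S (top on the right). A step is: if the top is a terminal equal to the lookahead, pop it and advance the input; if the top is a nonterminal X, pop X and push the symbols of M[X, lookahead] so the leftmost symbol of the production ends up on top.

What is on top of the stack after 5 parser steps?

G

     Stack         Input                 Action
  1  $ S           true true int true $  expand S → true S G
  2  $ G S true    true true int true $  match true
  3  $ G S         true int true $       expand S → true S G
  4  $ G G S true  true int true $       match true
  5  $ G G S       int true $            expand S → G P G
Stack after step 5: $ G G G P G (top = G).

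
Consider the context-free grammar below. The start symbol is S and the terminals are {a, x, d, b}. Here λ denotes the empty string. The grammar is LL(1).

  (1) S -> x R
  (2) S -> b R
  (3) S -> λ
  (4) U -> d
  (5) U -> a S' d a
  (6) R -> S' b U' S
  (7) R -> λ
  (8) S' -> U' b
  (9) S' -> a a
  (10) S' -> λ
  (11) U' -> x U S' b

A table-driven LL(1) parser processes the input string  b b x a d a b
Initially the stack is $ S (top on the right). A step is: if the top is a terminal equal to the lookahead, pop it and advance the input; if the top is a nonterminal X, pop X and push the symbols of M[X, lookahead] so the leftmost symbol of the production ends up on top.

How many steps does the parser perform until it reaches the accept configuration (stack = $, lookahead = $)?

step 1: stack=$ S  input=b b x a d a b $  — expand S -> b R
step 2: stack=$ R b  input=b b x a d a b $  — match b
step 3: stack=$ R  input=b x a d a b $  — expand R -> S' b U' S
step 4: stack=$ S U' b S'  input=b x a d a b $  — expand S' -> λ
step 5: stack=$ S U' b  input=b x a d a b $  — match b
step 6: stack=$ S U'  input=x a d a b $  — expand U' -> x U S' b
step 7: stack=$ S b S' U x  input=x a d a b $  — match x
step 8: stack=$ S b S' U  input=a d a b $  — expand U -> a S' d a
step 9: stack=$ S b S' a d S' a  input=a d a b $  — match a
step 10: stack=$ S b S' a d S'  input=d a b $  — expand S' -> λ
step 11: stack=$ S b S' a d  input=d a b $  — match d
step 12: stack=$ S b S' a  input=a b $  — match a
step 13: stack=$ S b S'  input=b $  — expand S' -> λ
step 14: stack=$ S b  input=b $  — match b
step 15: stack=$ S  input=$  — expand S -> λ
Accept reached after 15 steps.

15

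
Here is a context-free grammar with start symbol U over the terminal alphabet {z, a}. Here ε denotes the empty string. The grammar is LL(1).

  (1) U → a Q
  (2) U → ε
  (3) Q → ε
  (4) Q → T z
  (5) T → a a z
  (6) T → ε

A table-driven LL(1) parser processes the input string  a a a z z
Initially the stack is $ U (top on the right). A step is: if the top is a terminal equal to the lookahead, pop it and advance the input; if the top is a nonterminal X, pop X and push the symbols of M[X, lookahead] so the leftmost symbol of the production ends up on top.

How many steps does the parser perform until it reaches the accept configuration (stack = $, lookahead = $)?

     Stack      Input        Action
  1  $ U        a a a z z $  expand U → a Q
  2  $ Q a      a a a z z $  match a
  3  $ Q        a a z z $    expand Q → T z
  4  $ z T      a a z z $    expand T → a a z
  5  $ z z a a  a a z z $    match a
  6  $ z z a    a z z $      match a
  7  $ z z      z z $        match z
  8  $ z        z $          match z
Accept reached after 8 steps.

8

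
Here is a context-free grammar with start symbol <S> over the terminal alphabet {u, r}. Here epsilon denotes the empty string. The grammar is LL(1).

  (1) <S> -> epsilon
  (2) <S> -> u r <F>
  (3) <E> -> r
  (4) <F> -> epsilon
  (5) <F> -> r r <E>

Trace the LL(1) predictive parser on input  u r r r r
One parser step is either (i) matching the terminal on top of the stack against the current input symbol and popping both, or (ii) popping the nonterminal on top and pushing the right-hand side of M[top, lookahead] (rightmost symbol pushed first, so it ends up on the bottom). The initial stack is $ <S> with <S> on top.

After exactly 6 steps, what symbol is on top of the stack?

<E>

step 1: stack=$ <S>  input=u r r r r $  — expand <S> -> u r <F>
step 2: stack=$ <F> r u  input=u r r r r $  — match u
step 3: stack=$ <F> r  input=r r r r $  — match r
step 4: stack=$ <F>  input=r r r $  — expand <F> -> r r <E>
step 5: stack=$ <E> r r  input=r r r $  — match r
step 6: stack=$ <E> r  input=r r $  — match r
Stack after step 6: $ <E> (top = <E>).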